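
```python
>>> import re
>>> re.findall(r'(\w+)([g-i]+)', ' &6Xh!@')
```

[('6X', 'h')]

This matches one or more of a word character (captured); then one or more of a character in [g-i] (captured).
Walking the string: at [2:5] match '6Xh', groups = ('6X', 'h').
`findall` packs the 2 group values into a tuple for every match.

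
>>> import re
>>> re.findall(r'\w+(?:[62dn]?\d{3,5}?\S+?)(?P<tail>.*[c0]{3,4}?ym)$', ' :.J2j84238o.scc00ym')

['.scc00ym']

This matches one or more of a word character; then optionally one of [62dn], then 3 to 5 of a digit (lazy), then one or more of a non-whitespace character (lazy) (non-capturing group); then zero or more of any character, then 3 to 4 of one of [c0] (lazy), then the literal 'ym' (captured as 'tail'); then anchored at the end.
A non-greedy quantifier consumes as few characters as it can — just enough that the remainder of the pattern still matches from where it stops; whatever follows it matches normally.
Walking the string: at [3:20] match 'J2j84238o.scc00ym', group 1 = '.scc00ym'.
`findall` collects group 1 from the one match (1 total).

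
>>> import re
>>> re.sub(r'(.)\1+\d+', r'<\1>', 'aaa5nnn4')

'<a><n>'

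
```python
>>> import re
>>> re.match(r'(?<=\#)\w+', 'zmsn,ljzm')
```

None

`match` is anchored at position 0; if the pattern doesn't fit there, it returns None.
Here the string doesn't start with a match, so the call returns None.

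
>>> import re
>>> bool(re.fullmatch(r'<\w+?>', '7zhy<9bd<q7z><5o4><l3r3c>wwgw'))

`re.fullmatch` requires the pattern to consume the entire string.
Here the string isn't matched end-to-end, so the call returns None, and `bool(None)` is False.

False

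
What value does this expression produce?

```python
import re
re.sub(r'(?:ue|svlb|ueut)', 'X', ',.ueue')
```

',.XX'

Matches: at [2:4] → 'ue'; at [4:6] → 'ue'.
Each match is replaced by 'X'.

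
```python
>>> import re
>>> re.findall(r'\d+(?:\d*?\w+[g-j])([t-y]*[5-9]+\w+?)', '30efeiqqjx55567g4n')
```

['x55567g']

The `?` after the quantifier makes it lazy — it takes as little as possible before letting the rest of the pattern try.
With a single group, `findall` returns only what that group captured — 1 item.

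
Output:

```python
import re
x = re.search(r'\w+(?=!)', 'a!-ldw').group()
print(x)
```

a

Because the assertion is zero-width, the text it checks is not consumed and won't appear in the result.
`re.search` tries every starting position until one works.
The match spans [0:1] → 'a'.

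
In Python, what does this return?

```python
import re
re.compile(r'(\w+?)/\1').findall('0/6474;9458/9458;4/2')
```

['9458']

The backreference `\1` re-matches whatever the first group consumed, character for character.
Scanning left to right: at [7:16] match '9458/9458', group 1 = '9458'.
With a single group, `findall` returns only what that group captured — 1 item.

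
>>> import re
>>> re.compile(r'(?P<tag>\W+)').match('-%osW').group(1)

'-%'

The match spans [0:2] → '-%'.
Captured: group 1 = '-%'.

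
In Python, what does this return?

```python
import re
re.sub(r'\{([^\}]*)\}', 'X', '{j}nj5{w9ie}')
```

'Xnj5X'

Matches: at [0:3] → '{j}'; at [6:12] → '{w9ie}'.
Each match is replaced by 'X'.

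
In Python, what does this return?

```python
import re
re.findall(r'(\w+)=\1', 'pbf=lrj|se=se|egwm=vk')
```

['se']

`\1` has to match the exact text group 1 already captured.
Walking the string: at [8:13] match 'se=se', group 1 = 'se'.
One capturing group, so `findall` returns just the captured substring from the one match — 1 in all.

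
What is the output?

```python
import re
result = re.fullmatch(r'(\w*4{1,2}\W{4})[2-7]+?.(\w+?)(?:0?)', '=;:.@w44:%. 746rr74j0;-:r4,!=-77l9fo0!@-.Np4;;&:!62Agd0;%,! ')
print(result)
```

None

The pattern matches zero or more of a word character, then 1 to 2 of a literal '4', then exactly 4 of a non-word character (captured); then one or more of a character in [2-7] (lazy); then any character; then one or more of a word character (lazy) (captured); then optionally a literal '0' (non-capturing group).
`re.fullmatch` is like wrapping the pattern in `^…$` (in single-line mode).
Here there's no way to consume every character, so the call returns None.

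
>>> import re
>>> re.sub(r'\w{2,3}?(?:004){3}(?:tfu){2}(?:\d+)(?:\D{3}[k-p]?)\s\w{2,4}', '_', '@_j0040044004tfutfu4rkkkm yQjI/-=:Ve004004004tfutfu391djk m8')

The pattern matches 2 to 3 of a word character (lazy), then the literal '004' repeated 3 times, then the literal 'tfu' repeated 2 times; then one or more of a digit (non-capturing group); then exactly 3 of a non-digit, then optionally a character in [k-p] (non-capturing group); then whitespace, then 2 to 4 of a word character.
Matches: at [34:60] → 'Ve004004004tfutfu391djk m8'.
Each match is replaced by '_'.

'@_j0040044004tfutfu4rkkkm yQjI/-=:_'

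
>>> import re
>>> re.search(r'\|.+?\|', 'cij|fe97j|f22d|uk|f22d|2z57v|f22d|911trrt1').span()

With the lazy modifier that quantifier settles for the fewest repetitions that let the rest of the pattern succeed (the atoms after it are unaffected and can still be greedy).
`re.search` tries every starting position until one works.
The match spans [3:10] → '|fe97j|'.

(3, 10)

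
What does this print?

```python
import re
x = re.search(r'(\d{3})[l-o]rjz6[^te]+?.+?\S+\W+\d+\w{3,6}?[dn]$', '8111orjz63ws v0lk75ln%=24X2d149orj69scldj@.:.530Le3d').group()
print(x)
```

111orjz63ws v0lk75ln%=24X2d149orj69scldj@.:.530Le3d

The match spans [1:52] → '111orjz63ws v0lk75ln%=24X2d149orj69scldj@.:.530Le3d'.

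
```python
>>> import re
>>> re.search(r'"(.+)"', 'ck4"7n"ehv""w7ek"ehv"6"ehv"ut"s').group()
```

The match spans [3:30] → '"7n"ehv""w7ek"ehv"6"ehv"ut"'.

'"7n"ehv""w7ek"ehv"6"ehv"ut"'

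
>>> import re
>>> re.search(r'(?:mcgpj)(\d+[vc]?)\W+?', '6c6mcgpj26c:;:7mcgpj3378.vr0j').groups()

('26c',)

Pattern: the literal 'mc', then the literal 'gpj' (non-capturing group); then one or more of a digit, then optionally one of [vc] (captured); then one or more of a non-word character (lazy).
The `?` after the quantifier makes it lazy — it takes as little as possible before letting the rest of the pattern try.
`re.search` tries every starting position until one works.
The match spans [3:12] → 'mcgpj26c:'.
Captured: group 1 = '26c'.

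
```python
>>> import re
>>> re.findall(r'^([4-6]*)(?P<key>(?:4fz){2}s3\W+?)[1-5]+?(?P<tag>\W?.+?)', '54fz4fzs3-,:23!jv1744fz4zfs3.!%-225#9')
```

[('5', '4fz4fzs3-,:', '3')]

This matches anchored at the start of the string; then zero or more of a character in [4-6] (captured); then the literal '4fz' repeated 2 times, then the literal 's3', then one or more of a non-word character (lazy) (captured as 'key'); then one or more of a character in [1-5] (lazy); then optionally a non-word character, then one or more of any character (lazy) (captured as 'tag').
Scanning left to right: at [0:14] match '54fz4fzs3-,:23', groups = ('5', '4fz4fzs3-,:', '3').
Multiple groups make `findall` return tuples — one 3-tuple for the one match.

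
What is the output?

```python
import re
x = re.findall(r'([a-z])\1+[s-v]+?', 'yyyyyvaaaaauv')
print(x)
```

`\1` is not a pattern — it's the concrete string captured by group 1, re-applied verbatim.
`findall` collects group 1 from each match (2 total).

['y', 'a']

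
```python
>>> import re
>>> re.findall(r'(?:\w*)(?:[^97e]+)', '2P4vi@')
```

['2P4vi@']

The pattern matches zero or more of a word character (non-capturing group); then one or more of any character except [97e] (non-capturing group).
Scanning left to right: at [0:6] → '2P4vi@'.
With no groups in the pattern, `findall` gives back each whole match — 1 here.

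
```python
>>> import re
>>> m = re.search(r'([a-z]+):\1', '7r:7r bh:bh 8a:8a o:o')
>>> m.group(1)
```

'bh'

The backreference `\1` re-matches whatever the first group consumed, character for character.
`search` walks the string left to right and returns the first match it finds.
The match spans [6:11] → 'bh:bh'.
Captured: group 1 = 'bh'.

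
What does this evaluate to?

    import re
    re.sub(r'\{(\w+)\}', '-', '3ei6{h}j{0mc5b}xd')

Matches: at [4:7] → '{h}'; at [8:15] → '{0mc5b}'.
Every occurrence is swapped for '-'.

'3ei6-j-xd'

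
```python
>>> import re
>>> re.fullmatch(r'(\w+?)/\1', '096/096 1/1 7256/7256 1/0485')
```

None

`\1` has to match the exact text group 1 already captured.
`re.fullmatch` requires the pattern to consume the entire string.
Here the string isn't matched end-to-end, so the call returns None.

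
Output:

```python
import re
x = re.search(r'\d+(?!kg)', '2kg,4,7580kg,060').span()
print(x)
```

(4, 5)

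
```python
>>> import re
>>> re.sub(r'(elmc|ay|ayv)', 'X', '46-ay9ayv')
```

'46-X9Xv'

Alternation tries branches left to right and keeps the first one that lets the overall match succeed at that position.
Matches: at [3:5] → 'ay'; at [6:8] → 'ay'.
Every occurrence is swapped for 'X'.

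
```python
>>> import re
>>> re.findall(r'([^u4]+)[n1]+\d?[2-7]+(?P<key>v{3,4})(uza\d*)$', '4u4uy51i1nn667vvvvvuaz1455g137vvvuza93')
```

[('55g', 'vvv', 'uza93')]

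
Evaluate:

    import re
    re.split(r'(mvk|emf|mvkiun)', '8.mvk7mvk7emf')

['8.', 'mvk', '7', 'mvk', '7', 'emf', '']

`re.split` interleaves the captured-group text with the surrounding fragments.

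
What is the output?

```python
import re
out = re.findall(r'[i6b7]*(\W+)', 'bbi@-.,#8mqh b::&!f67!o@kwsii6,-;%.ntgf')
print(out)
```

['@-.,#', ' ', '::&!', '!', '@', ',-;%.']

The pattern matches zero or more of one of [i6b7]; then one or more of a non-word character (captured).
Scanning left to right: at [0:8] match 'bbi@-.,#', group 1 = '@-.,#'; at [12:13] match ' ', group 1 = ' '; at [13:18] match 'b::&!', group 1 = '::&!'; at [19:22] match '67!', group 1 = '!'; at [23:24] match '@', group 1 = '@'; ….
Because there's exactly one group, `findall` drops the full match and keeps group 1 from each hit.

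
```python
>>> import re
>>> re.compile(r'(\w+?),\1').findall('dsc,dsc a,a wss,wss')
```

The backreference `\1` re-matches whatever the first group consumed, character for character.
Walking the string: at [0:7] match 'dsc,dsc', group 1 = 'dsc'; at [8:11] match 'a,a', group 1 = 'a'; at [12:19] match 'wss,wss', group 1 = 'wss'.
`findall` collects group 1 from each match (3 total).

['dsc', 'a', 'wss']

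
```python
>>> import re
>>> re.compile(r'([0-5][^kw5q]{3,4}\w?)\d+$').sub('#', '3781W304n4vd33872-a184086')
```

The pattern matches a character in [0-5], then 3 to 4 of any character except [kw5q], then optionally a word character (captured); then one or more of a digit; then anchored at the end.
Matches: at [13:25] → '3872-a184086'.
`sub` substitutes '#' at each match site.

'3781W304n4vd3#'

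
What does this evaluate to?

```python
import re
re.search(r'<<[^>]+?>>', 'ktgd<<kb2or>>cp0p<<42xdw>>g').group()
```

'<<kb2or>>'

`search` walks the string left to right and returns the first match it finds.
The match spans [4:13] → '<<kb2or>>'.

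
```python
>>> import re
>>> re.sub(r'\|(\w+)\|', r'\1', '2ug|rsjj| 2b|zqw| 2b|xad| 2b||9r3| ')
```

'2ugrsjj 2bzqw 2bxad 2b|9r3 '

Matches: at [3:9] → '|rsjj|'; at [12:17] → '|zqw|'; at [20:25] → '|xad|'; at [29:34] → '|9r3|'.
`\1` in the replacement pulls in group 1's text for each match.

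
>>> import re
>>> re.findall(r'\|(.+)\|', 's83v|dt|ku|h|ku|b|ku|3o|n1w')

With a single group, `findall` returns only what that group captured — 1 item.

['dt|ku|h|ku|b|ku|3o']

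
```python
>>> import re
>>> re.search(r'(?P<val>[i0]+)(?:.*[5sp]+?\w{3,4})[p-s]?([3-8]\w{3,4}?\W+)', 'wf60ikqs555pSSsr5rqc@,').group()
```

'0ikqs555pSSsr5rqc@,'

The match spans [3:22] → '0ikqs555pSSsr5rqc@,'.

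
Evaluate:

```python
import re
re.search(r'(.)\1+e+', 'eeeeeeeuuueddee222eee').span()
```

(0, 7)

A backreference is literal: `\1` must see the identical characters the first group matched.
The match spans [0:7] → 'eeeeeee'.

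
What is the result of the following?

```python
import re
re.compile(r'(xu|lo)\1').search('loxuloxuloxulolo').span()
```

(12, 16)

A backreference is literal: `\1` must see the identical characters the first group matched.
The match spans [12:16] → 'lolo'.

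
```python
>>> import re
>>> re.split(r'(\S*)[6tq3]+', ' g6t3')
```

[' ', 'g6t', '']

Pattern: zero or more of a non-whitespace character (captured); then one or more of one of [6tq3].
Matches to split on: at [1:5] → 'g6t3'.
`re.split` interleaves the captured-group text with the surrounding fragments.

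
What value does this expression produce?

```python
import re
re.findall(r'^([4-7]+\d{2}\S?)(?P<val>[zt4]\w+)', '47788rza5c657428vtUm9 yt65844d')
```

The pattern matches anchored at the start of the string; then one or more of a character in [4-7], then exactly 2 of a digit, then optionally a non-whitespace character (captured); then one of [zt4], then one or more of a word character (captured as 'val').
Walking the string: at [0:21] match '47788rza5c657428vtUm9', groups = ('47788r', 'za5c657428vtUm9').
Multiple groups make `findall` return tuples — one 2-tuple for the one match.

[('47788r', 'za5c657428vtUm9')]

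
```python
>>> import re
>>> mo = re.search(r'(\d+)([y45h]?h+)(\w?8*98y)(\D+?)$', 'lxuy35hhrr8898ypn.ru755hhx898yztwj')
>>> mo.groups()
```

('755', 'hh', 'x898y', 'ztwj')

The match spans [20:34] → '755hhx898yztwj'.
Captured: group 1 = '755', group 2 = 'hh', group 3 = 'x898y', group 4 = 'ztwj'.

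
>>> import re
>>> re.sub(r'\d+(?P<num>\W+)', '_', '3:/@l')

This matches one or more of a digit; then one or more of a non-word character (captured as 'num').
Matches: at [0:4] → '3:/@'.
`sub` substitutes '_' at each match site.

'_l'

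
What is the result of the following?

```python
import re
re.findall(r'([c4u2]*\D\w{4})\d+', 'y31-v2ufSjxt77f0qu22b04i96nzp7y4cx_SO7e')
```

['2ufSjxt', 'f0qu2', 'b04i9', 'nzp7y', 'cx_SO']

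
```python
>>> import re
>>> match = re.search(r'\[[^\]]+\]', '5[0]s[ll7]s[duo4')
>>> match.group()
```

'[0]'

`re.search` scans for the first position where the pattern succeeds.
The match spans [1:4] → '[0]'.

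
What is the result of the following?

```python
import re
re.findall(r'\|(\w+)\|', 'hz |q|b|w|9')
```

['q', 'w']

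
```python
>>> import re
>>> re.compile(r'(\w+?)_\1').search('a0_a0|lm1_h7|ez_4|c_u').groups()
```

('a0',)

The match spans [0:5] → 'a0_a0'.
Captured: group 1 = 'a0'.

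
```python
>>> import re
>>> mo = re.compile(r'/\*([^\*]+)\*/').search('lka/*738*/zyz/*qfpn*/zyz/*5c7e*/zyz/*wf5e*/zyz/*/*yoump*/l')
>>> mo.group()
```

The match spans [3:10] → '/*738*/'.

'/*738*/'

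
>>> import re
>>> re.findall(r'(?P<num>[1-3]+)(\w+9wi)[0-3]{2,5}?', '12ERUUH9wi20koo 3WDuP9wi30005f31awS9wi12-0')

[('12', 'ERUUH9wi'), ('3', 'WDuP9wi30005f31awS9wi')]

Pattern: one or more of a character in [1-3] (captured as 'num'); then one or more of a word character, then the literal '9wi' (captured); then 2 to 5 of a character in [0-3] (lazy).
Walking the string: at [0:12] match '12ERUUH9wi20', groups = ('12', 'ERUUH9wi'); at [16:40] match '3WDuP9wi30005f31awS9wi12', groups = ('3', 'WDuP9wi30005f31awS9wi').
Multiple groups make `findall` return tuples — one 2-tuple for each match.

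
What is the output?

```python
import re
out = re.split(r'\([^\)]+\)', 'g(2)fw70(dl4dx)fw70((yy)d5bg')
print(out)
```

['g', 'fw70', 'fw70', 'd5bg']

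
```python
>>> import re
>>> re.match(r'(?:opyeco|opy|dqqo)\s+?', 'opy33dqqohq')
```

None

`re.match` won't scan ahead — the pattern has to work from the very first character.
Here the string doesn't start with a match, so the call returns None.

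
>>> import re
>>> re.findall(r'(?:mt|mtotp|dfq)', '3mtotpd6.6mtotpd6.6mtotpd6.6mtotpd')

['mt', 'mt', 'mt', 'mt']

The regex engine tests alternatives in the order written; an earlier branch that matches wins even if a later one would match more.
Scanning left to right: at [1:3] → 'mt'; at [10:12] → 'mt'; at [19:21] → 'mt'; at [28:30] → 'mt'.
`findall` yields the raw match text (4 of them) because the pattern has no groups.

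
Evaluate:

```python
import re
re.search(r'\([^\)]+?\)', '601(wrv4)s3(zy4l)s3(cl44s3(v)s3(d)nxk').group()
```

'(wrv4)'

The match spans [3:9] → '(wrv4)'.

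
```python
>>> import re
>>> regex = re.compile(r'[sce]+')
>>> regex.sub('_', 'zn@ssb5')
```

'zn@_b5'

The pattern matches one or more of one of [sce].
`sub` substitutes '_' at each match site.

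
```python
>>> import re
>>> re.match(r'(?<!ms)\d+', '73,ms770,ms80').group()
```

With `match`, the pattern is implicitly anchored at the beginning.
The match spans [0:2] → '73'.

'73'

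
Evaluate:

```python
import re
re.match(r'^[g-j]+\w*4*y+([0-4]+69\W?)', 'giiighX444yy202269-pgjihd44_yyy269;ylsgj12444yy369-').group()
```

'giiighX444yy202269-'

Pattern: anchored at the start of the string; then one or more of a character in [g-j], then zero or more of a word character; then zero or more of a literal '4', then one or more of a literal 'y'; then one or more of a character in [0-4], then the literal '69', then optionally a non-word character (captured).
`re.match` only tries the pattern at the start of the string.
The match spans [0:19] → 'giiighX444yy202269-'.
Captured: group 1 = '202269-'.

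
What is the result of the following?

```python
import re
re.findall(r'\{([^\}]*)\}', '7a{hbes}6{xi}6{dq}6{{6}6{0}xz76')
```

Matches: at [2:8] match '{hbes}', group 1 = 'hbes'; at [9:13] match '{xi}', group 1 = 'xi'; at [14:18] match '{dq}', group 1 = 'dq'; at [19:23] match '{{6}', group 1 = '{6'; at [24:27] match '{0}', group 1 = '0'.
With a single group, `findall` returns only what that group captured — 5 items.

['hbes', 'xi', 'dq', '{6', '0']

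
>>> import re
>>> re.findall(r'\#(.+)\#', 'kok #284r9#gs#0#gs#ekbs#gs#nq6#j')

`findall` collects group 1 from the one match (1 total).

['284r9#gs#0#gs#ekbs#gs#nq6']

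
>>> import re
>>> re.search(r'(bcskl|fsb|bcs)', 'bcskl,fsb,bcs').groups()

The match spans [0:5] → 'bcskl'.
Captured: group 1 = 'bcskl'.

('bcskl',)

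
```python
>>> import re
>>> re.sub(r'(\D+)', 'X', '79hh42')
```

This matches one or more of a non-digit (captured).
Each match is replaced by 'X'.

'79X42'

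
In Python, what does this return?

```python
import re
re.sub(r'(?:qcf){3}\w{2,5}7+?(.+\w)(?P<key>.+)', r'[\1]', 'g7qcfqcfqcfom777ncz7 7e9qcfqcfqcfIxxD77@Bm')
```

This matches the literal 'qcf' repeated 3 times, then 2 to 5 of a word character, then one or more of a literal '7' (lazy); then one or more of any character, then a word character (captured); then one or more of any character (captured as 'key').
Each match is replaced using the text its own group 1 captured.

'g7[ncz7 7e9qcfqcfqcfIxxD77@B]'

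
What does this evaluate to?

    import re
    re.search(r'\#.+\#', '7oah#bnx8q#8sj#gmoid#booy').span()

`re.search` tries every starting position until one works.
The match spans [4:21] → '#bnx8q#8sj#gmoid#'.

(4, 21)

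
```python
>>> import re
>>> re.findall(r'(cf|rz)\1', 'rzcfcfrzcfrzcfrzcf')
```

['cf']

`\1` is not a pattern — it's the concrete string captured by group 1, re-applied verbatim.
Scanning left to right: at [2:6] match 'cfcf', group 1 = 'cf'.
With a single group, `findall` returns only what that group captured — 1 item.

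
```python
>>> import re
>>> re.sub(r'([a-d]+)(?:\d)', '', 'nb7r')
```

'nr'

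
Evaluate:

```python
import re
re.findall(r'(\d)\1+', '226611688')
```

['2', '6', '1', '8']

A backreference is literal: `\1` must see the identical characters the first group matched.
Scanning left to right: at [0:2] match '22', group 1 = '2'; at [2:4] match '66', group 1 = '6'; at [4:6] match '11', group 1 = '1'; at [7:9] match '88', group 1 = '8'.
One capturing group, so `findall` returns just the captured substring from each match — 4 in all.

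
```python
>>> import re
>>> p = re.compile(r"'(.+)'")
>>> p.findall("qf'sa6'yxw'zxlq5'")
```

["sa6'yxw'zxlq5"]

Because there's exactly one group, `findall` drops the full match and keeps group 1 from the one hit.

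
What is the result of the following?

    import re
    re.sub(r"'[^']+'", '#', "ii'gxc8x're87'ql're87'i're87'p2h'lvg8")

Each match is replaced by '#'.

'ii#re87#re87#re87#lvg8'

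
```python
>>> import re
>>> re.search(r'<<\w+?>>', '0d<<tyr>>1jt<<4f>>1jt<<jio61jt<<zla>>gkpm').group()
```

Unlike `match`, `search` isn't anchored — it looks for the pattern anywhere in the string.
The match spans [2:9] → '<<tyr>>'.

'<<tyr>>'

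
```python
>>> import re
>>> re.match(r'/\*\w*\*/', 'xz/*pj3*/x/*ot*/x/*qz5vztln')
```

None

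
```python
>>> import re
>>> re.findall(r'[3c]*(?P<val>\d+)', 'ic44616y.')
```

['44616']

This matches zero or more of one of [3c]; then one or more of a digit (captured as 'val').
Scanning left to right: at [1:7] match 'c44616', group 1 = '44616'.
`findall` collects group 1 from the one match (1 total).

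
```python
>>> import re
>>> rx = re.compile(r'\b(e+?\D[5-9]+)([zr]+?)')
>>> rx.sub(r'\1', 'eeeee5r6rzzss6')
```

'eeeee56rzzss6'

Pattern: a word boundary (`\b`, zero-width); then one or more of the literal 'e' (lazy), then a non-digit, then one or more of a character in [5-9] (captured); then one or more of one of [zr] (lazy) (captured).
Matches: at [0:7] → 'eeeee5r'.
`\1` in the replacement pulls in group 1's text for each match.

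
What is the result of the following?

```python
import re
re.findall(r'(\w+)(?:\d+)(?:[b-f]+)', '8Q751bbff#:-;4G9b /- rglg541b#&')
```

['8Q75', '4G', 'rglg54']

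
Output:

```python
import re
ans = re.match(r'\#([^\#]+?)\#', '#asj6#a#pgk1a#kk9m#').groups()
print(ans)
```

`re.match` only tries the pattern at the start of the string.
The match spans [0:6] → '#asj6#'.
Captured: group 1 = 'asj6'.

('asj6',)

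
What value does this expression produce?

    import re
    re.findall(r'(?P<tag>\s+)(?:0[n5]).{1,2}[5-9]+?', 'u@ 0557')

[' ']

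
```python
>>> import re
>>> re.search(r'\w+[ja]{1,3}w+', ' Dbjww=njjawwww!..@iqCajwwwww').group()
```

The pattern matches one or more of a word character, then 1 to 3 of one of [ja]; then one or more of a literal 'w'.
The match spans [1:6] → 'Dbjww'.

'Dbjww'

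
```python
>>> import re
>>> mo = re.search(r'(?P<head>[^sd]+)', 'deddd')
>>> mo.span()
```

The pattern matches one or more of any character except [sd] (captured as 'head').
`re.search` scans for the first position where the pattern succeeds.
The match spans [1:2] → 'e'.
Captured: group 1 = 'e'.

(1, 2)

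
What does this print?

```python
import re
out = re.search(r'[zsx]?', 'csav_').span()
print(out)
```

(0, 0)

Pattern: optionally one of [zsx].
The match spans [0:0] → ''.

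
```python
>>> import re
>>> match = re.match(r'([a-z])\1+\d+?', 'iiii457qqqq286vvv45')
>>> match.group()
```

`match` is anchored at position 0; if the pattern doesn't fit there, it returns None.
The match spans [0:5] → 'iiii4'.

'iiii4'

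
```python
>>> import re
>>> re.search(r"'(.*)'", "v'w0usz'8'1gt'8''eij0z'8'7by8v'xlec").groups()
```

`search` walks the string left to right and returns the first match it finds.
The match spans [1:31] → "'w0usz'8'1gt'8''eij0z'8'7by8v'".
Captured: group 1 = "w0usz'8'1gt'8''eij0z'8'7by8v".

("w0usz'8'1gt'8''eij0z'8'7by8v",)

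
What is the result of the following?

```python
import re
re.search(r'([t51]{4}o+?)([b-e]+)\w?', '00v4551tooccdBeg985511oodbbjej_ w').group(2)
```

Pattern: exactly 4 of one of [t51], then one or more of a literal 'o' (lazy) (captured); then one or more of a character in [b-e] (captured); then optionally a word character.
Unlike `match`, `search` isn't anchored — it looks for the pattern anywhere in the string.
The match spans [4:14] → '551tooccdB'.
Captured: group 1 = '551too', group 2 = 'ccd'.

'ccd'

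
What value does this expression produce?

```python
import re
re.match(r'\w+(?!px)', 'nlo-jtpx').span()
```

(0, 3)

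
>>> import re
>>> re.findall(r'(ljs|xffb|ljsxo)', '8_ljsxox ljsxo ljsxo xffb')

['ljs', 'ljs', 'ljs', 'xffb']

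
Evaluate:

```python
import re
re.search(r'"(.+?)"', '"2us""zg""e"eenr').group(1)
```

Lazy quantifiers expand one character at a time until the remainder of the pattern can match.
`re.search` scans for the first position where the pattern succeeds.
The match spans [0:5] → '"2us"'.
Captured: group 1 = '2us'.

'2us'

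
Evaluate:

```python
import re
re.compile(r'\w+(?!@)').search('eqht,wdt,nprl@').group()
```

Because the assertion is negative and zero-width, positions next to the forbidden text are skipped.
The match spans [0:4] → 'eqht'.

'eqht'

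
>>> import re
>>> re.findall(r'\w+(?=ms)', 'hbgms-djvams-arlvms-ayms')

['hbg', 'djva', 'arlv', 'ay']

The positive lookaround only admits positions where the adjacent text matches; those characters stay outside the span.
With no groups in the pattern, `findall` gives back each whole match — 4 here.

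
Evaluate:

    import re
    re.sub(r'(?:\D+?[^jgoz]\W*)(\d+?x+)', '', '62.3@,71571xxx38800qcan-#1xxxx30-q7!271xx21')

'62388003021'

The pattern matches one or more of a non-digit (lazy), then any character except [jgoz], then zero or more of a non-word character (non-capturing group); then one or more of a digit (lazy), then one or more of the literal 'x' (captured).
Matches: at [2:14] → '.3@,71571xxx'; at [19:30] → 'qcan-#1xxxx'; at [32:41] → '-q7!271xx'.
`sub` substitutes '' at each match site.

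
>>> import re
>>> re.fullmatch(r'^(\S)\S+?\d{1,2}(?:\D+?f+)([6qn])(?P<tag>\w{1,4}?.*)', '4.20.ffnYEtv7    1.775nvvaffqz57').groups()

('4', 'n', 'YEtv7    1.775nvvaffqz57')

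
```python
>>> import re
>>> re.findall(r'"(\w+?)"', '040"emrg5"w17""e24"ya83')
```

['emrg5', 'e24']

Because there's exactly one group, `findall` drops the full match and keeps group 1 from each hit.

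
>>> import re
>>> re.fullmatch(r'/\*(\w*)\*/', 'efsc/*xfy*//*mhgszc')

`re.fullmatch` requires the pattern to consume the entire string.
Here the string isn't matched end-to-end, so the call returns None.

None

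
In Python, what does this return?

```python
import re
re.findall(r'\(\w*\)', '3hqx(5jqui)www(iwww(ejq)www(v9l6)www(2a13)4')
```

Matches: at [4:11] → '(5jqui)'; at [19:24] → '(ejq)'; at [27:33] → '(v9l6)'; at [36:42] → '(2a13)'.
No capturing groups, so `findall` returns the 4 full match strings.

['(5jqui)', '(ejq)', '(v9l6)', '(2a13)']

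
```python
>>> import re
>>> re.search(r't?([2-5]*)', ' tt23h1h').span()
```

(0, 0)

Pattern: optionally a literal 't'; then zero or more of a character in [2-5] (captured).
`re.search` scans for the first position where the pattern succeeds.
The match spans [0:0] → ''.
Captured: group 1 = ''.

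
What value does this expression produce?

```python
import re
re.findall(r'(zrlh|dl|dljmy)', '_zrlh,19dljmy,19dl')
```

['zrlh', 'dl', 'dl']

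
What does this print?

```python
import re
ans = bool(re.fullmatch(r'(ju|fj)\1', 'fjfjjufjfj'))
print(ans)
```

A backreference is literal: `\1` must see the identical characters the first group matched.
`re.fullmatch` requires the pattern to consume the entire string.
Here the string isn't matched end-to-end, so the call returns None, and `bool(None)` is False.

False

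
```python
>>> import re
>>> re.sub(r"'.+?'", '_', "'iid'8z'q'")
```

'_8z_'

Each match is replaced by '_'.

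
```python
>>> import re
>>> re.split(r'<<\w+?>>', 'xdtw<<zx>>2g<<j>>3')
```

Splitting on the pattern gives 3 pieces.

['xdtw', '2g', '3']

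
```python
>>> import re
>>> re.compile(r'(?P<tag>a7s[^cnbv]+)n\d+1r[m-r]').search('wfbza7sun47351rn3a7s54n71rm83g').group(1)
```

'a7su'

The match spans [4:16] → 'a7sun47351rn'.
Captured: group 1 = 'a7su'.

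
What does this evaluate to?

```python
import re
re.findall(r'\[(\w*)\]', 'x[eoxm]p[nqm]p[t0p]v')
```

With a single group, `findall` returns only what that group captured — 3 items.

['eoxm', 'nqm', 't0p']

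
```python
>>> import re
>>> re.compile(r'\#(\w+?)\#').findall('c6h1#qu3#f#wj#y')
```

['qu3', 'wj']

Walking the string: at [4:9] match '#qu3#', group 1 = 'qu3'; at [10:14] match '#wj#', group 1 = 'wj'.
`findall` collects group 1 from each match (2 total).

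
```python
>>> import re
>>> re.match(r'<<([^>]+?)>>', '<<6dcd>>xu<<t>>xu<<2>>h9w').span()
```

(0, 8)

`re.match` won't scan ahead — the pattern has to work from the very first character.
The match spans [0:8] → '<<6dcd>>'.
Captured: group 1 = '6dcd'.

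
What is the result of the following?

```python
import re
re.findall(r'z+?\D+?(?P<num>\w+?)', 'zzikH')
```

['i']

This matches one or more of the literal 'z' (lazy), then one or more of a non-digit (lazy); then one or more of a word character (lazy) (captured as 'num').
Scanning left to right: at [0:3] match 'zzi', group 1 = 'i'.
One capturing group, so `findall` returns just the captured substring from the one match — 1 in all.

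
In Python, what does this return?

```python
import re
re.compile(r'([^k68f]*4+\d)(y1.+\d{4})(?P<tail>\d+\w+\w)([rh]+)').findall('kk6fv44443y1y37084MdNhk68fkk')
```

[('v44443', 'y1y3708', '4MdN', 'h')]

4 groups means the one result is a tuple of 4 captured strings — 1 here.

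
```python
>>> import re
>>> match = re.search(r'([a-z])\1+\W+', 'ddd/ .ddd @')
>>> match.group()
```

`\1` is not a pattern — it's the concrete string captured by group 1, re-applied verbatim.
The match spans [0:6] → 'ddd/ .'.

'ddd/ .'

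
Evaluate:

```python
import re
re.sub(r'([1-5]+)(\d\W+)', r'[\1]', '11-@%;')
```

The replacement refers to a captured group, so each match is rewritten using its own captured text.

'[1]'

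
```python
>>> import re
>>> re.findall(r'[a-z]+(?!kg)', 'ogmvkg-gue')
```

The negative lookaround is zero-width — it rules out positions where the adjacent text would match, without consuming anything.
No capturing groups, so `findall` returns the 2 full match strings.

['ogmvkg', 'gue']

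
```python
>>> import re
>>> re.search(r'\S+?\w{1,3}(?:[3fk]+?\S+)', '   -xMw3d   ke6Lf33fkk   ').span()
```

Pattern: one or more of a non-whitespace character (lazy), then 1 to 3 of a word character; then one or more of one of [3fk] (lazy), then one or more of a non-whitespace character (non-capturing group).
`re.search` tries every starting position until one works.
The match spans [3:9] → '-xMw3d'.

(3, 9)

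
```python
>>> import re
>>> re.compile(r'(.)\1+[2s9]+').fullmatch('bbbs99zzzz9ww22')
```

None

`\1` has to match the exact text group 1 already captured.
For `fullmatch`, every character of the input must be accounted for by the pattern.
Here there's no way to consume every character, so the call returns None.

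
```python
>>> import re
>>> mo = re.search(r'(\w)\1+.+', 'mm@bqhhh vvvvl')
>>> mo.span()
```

(0, 14)

A backreference is literal: `\1` must see the identical characters the first group matched.
`search` walks the string left to right and returns the first match it finds.
The match spans [0:14] → 'mm@bqhhh vvvvl'.
Captured: group 1 = 'm'.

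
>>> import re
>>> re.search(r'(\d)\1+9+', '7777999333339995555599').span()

(0, 7)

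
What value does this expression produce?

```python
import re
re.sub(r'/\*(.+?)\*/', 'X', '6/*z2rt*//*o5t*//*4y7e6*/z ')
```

'6XXXz '

A non-greedy quantifier consumes as few characters as it can — just enough that the remainder of the pattern still matches from where it stops; whatever follows it matches normally.
Matches: at [1:9] → '/*z2rt*/'; at [9:16] → '/*o5t*/'; at [16:25] → '/*4y7e6*/'.
Each match is replaced by 'X'.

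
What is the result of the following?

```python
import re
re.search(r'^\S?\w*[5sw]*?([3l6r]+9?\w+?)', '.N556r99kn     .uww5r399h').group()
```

This matches anchored at the start of the string; then optionally a non-whitespace character, then zero or more of a word character, then zero or more of one of [5sw] (lazy); then one or more of one of [3l6r], then optionally a literal '9', then one or more of a word character (lazy) (captured).
A non-greedy quantifier consumes as few characters as it can — just enough that the remainder of the pattern still matches from where it stops; whatever follows it matches normally.
`search` walks the string left to right and returns the first match it finds.
The match spans [0:8] → '.N556r99'.
Captured: group 1 = 'r99'.

'.N556r99'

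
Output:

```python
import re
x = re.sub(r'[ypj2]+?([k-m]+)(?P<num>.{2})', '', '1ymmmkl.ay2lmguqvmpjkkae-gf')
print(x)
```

1qvm-gf

Pattern: one or more of one of [ypj2] (lazy); then one or more of a character in [k-m] (captured); then exactly 2 of any character (captured as 'num').
Matches: at [1:9] → 'ymmmkl.a'; at [9:15] → 'y2lmgu'; at [18:24] → 'pjkkae'.
Each match is replaced by ''.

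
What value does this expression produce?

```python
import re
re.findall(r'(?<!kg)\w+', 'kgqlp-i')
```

['kgqlp', 'i']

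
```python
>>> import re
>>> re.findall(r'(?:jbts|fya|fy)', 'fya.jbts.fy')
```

Alternation isn't longest-match — the leftmost alternative that fits at this position is chosen.
With no groups in the pattern, `findall` gives back each whole match — 3 here.

['fya', 'jbts', 'fy']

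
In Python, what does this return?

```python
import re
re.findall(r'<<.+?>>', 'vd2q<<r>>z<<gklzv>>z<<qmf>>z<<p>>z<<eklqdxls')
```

['<<r>>', '<<gklzv>>', '<<qmf>>', '<<p>>']

A `+?`/`*?`/`{m,n}?` starts at its minimum and grows only as far as needed for what follows to match.
Matches: at [4:9] → '<<r>>'; at [10:19] → '<<gklzv>>'; at [20:27] → '<<qmf>>'; at [28:33] → '<<p>>'.
No capturing groups, so `findall` returns the 4 full match strings.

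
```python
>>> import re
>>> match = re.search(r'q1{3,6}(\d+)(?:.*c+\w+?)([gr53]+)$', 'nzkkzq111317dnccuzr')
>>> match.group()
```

'q111317dnccuzr'

Pattern: the literal 'q', then 3 to 6 of a literal '1'; then one or more of a digit (captured); then zero or more of any character, then one or more of a literal 'c', then one or more of a word character (lazy) (non-capturing group); then one or more of one of [gr53] (captured); then anchored at the end.
The match spans [5:19] → 'q111317dnccuzr'.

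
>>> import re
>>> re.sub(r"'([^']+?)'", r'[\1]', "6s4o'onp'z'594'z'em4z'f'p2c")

`\1` in the replacement pulls in group 1's text for each match.

"6s4o[onp]z[594]z[em4z]f'p2c"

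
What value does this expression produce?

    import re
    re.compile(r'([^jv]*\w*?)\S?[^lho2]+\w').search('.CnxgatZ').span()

The pattern matches zero or more of any character except [jv], then zero or more of a word character (lazy) (captured); then optionally a non-whitespace character, then one or more of any character except [lho2], then a word character.
`re.search` scans for the first position where the pattern succeeds.
The match spans [0:8] → '.CnxgatZ'.
Captured: group 1 = '.Cnxga'.

(0, 8)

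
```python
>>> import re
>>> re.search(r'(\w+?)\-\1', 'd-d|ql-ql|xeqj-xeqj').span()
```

(0, 3)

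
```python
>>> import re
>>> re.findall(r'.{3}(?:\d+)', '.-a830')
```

Pattern: exactly 3 of any character; then one or more of a digit (non-capturing group).
Scanning left to right: at [0:6] → '.-a830'.
`findall` yields the raw match text (1 of them) because the pattern has no groups.

['.-a830']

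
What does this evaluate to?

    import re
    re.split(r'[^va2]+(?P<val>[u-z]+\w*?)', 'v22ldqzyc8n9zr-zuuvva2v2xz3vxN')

['v22', 'vv', 'a2v2', 'vx', 'N']

A `+?`/`*?`/`{m,n}?` starts at its minimum and grows only as far as needed for what follows to match.
With a capturing group present, the delimiter's captured portion is kept in the result list.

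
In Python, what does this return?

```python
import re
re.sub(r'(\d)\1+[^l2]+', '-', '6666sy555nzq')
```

The backreference `\1` re-matches whatever the first group consumed, character for character.
Every occurrence is swapped for '-'.

'-'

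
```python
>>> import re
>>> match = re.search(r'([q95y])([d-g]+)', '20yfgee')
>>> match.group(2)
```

'fgee'

This matches one of [q95y] (captured); then one or more of a character in [d-g] (captured).
`re.search` tries every starting position until one works.
The match spans [2:7] → 'yfgee'.
Captured: group 1 = 'y', group 2 = 'fgee'.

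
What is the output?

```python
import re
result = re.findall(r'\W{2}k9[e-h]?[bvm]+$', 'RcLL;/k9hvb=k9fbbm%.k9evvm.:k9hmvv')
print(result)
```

The pattern matches exactly 2 of a non-word character; then the literal 'k9', then optionally a character in [e-h], then one or more of one of [bvm]; then anchored at the end.
Scanning left to right: at [26:34] → '.:k9hmvv'.
`findall` yields the raw match text (1 of them) because the pattern has no groups.

['.:k9hmvv']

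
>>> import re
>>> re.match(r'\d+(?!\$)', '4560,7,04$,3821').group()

`re.match` only tries the pattern at the start of the string.
The match spans [0:4] → '4560'.

'4560'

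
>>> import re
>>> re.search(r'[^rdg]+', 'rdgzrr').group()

'z'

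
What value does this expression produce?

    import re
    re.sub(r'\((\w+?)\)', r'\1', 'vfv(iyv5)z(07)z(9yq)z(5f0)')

`\1` in the replacement pulls in group 1's text for each match.

'vfviyv5z07z9yqz5f0'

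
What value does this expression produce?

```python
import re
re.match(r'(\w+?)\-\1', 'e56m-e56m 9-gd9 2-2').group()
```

With `match`, the pattern is implicitly anchored at the beginning.
The match spans [0:9] → 'e56m-e56m'.

'e56m-e56m'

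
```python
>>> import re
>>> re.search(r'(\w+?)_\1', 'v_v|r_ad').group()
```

'v_v'

`\1` has to match the exact text group 1 already captured.
`re.search` scans for the first position where the pattern succeeds.
The match spans [0:3] → 'v_v'.
Captured: group 1 = 'v'.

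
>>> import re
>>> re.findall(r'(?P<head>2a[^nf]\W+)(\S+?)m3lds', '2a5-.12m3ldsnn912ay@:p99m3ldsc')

[('2a5-.', '12'), ('2ay@:', 'p99')]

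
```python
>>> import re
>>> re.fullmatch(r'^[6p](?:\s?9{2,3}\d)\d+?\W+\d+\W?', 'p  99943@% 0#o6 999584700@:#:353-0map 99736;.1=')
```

None

`fullmatch` succeeds only if the pattern covers the string from start to end.
Here there's no way to consume every character, so the call returns None.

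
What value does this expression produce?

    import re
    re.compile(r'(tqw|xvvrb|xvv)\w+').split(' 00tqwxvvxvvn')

Because the pattern has a capturing group, `split` also inserts each captured text between the pieces.

[' 00', 'tqw', '']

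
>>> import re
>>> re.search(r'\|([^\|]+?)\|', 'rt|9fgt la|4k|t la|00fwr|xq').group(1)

'9fgt la'

`search` walks the string left to right and returns the first match it finds.
The match spans [2:11] → '|9fgt la|'.
Captured: group 1 = '9fgt la'.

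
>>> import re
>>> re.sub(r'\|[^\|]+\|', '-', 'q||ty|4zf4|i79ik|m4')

'q|-4zf4-m4'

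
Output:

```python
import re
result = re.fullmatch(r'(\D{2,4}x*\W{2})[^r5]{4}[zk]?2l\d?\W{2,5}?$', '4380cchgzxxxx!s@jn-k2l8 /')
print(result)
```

`re.fullmatch` is like wrapping the pattern in `^…$` (in single-line mode).
Here the pattern can't cover the whole string, so the call returns None.

None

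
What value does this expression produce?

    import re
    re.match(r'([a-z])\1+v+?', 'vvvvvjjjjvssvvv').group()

A backreference is literal: `\1` must see the identical characters the first group matched.
With `match`, the pattern is implicitly anchored at the beginning.
The match spans [0:5] → 'vvvvv'.
Captured: group 1 = 'v'.

'vvvvv'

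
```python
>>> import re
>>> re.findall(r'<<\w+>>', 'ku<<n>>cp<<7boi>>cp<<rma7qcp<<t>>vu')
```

No capturing groups, so `findall` returns the 3 full match strings.

['<<n>>', '<<7boi>>', '<<t>>']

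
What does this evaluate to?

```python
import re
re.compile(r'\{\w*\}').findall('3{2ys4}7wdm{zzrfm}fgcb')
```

['{2ys4}', '{zzrfm}']

No capturing groups, so `findall` returns the 2 full match strings.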